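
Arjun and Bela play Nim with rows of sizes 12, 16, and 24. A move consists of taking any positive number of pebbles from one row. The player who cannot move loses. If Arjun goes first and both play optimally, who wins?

Nim-sum: 12 XOR 16 XOR 24 = 4.
The nim-sum is 4 ≠ 0, so this is an N-position: the player to move can win; Arjun has a winning move.

Arjun wins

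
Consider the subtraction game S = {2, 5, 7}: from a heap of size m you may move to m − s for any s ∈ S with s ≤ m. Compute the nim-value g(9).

2

Build the Grundy sequence with g(k) = mex{g(k−s) : s ∈ {2, 5, 7}, s ≤ k}:
g(0) = mex{} = 0
g(1) = mex{} = 0
g(2) = mex{0} = 1
g(3) = mex{0} = 1
g(4) = mex{1} = 0
g(5) = mex{0,1} = 2
g(6) = mex{0} = 1
g(7) = mex{0,1,2} = 3
g(8) = mex{0,1} = 2
g(9) = mex{0,1,3} = 2
So g(9) = 2.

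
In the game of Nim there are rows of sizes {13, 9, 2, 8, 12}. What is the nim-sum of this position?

Bitwise XOR of the heap sizes:
  1101  (13)
  1001  (9)
  0010  (2)
  1000  (8)
  1100  (12)
  ----
  0010  (2)

2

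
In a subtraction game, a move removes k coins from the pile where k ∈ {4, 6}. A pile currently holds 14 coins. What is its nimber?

Compute g(0), g(1), … for moves {4, 6}:
g(0) = mex{} = 0
g(1) = mex{} = 0
g(2) = mex{} = 0
g(3) = mex{} = 0
g(4) = mex{0} = 1
g(5) = mex{0} = 1
g(6) = mex{0} = 1
g(7) = mex{0} = 1
g(8) = mex{0,1} = 2
g(9) = mex{0,1} = 2
g(10) = mex{1} = 0
g(11) = mex{1} = 0
g(12) = mex{1,2} = 0
g(13) = mex{1,2} = 0
g(14) = mex{0,2} = 1
So g(14) = 1.

1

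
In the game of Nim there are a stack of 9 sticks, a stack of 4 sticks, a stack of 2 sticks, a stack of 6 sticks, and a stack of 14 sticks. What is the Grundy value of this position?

Nim-sum: 9 ⊕ 4 ⊕ 2 ⊕ 6 ⊕ 14 = 7.

7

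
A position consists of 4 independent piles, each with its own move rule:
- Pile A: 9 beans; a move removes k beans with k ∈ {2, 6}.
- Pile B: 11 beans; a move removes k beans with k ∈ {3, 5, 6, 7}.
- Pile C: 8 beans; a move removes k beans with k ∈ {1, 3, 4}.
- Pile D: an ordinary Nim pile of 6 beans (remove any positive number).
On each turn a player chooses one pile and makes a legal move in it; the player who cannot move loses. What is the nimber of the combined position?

Grundy values for pile A (subtraction set {2, 6}):
g(0) = mex{} = 0
g(1) = mex{} = 0
g(2) = mex{0} = 1
g(3) = mex{0} = 1
g(4) = mex{1} = 0
g(5) = mex{1} = 0
g(6) = mex{0} = 1
g(7) = mex{0} = 1
g(8) = mex{1} = 0
g(9) = mex{1} = 0
So g(9) = 0.
Build the Grundy sequence for pile B with g(k) = mex{g(k−s) : s ∈ {3, 5, 6, 7}, s ≤ k}:
k:     0  1  2  3  4  5  6  7  8  9 10 11
g(k):  0  0  0  1  1  1  2  2  2  3  0  0
So g(11) = 0.
Build the Grundy sequence for pile C with g(k) = mex{g(k−s) : s ∈ {1, 3, 4}, s ≤ k}:
g(0) = mex{} = 0
g(1) = mex{0} = 1
g(2) = mex{1} = 0
g(3) = mex{0} = 1
g(4) = mex{0,1} = 2
g(5) = mex{0,1,2} = 3
g(6) = mex{0,1,3} = 2
g(7) = mex{1,2} = 0
g(8) = mex{0,2,3} = 1
So g(8) = 1.
Pile D is a plain Nim pile of size 6, so its Grundy value is 6.
By the Sprague-Grundy theorem, the Grundy value of a sum of independent games is the XOR of the component values.
Combined value = 0 ⊕ 0 ⊕ 1 ⊕ 6 = 7.

7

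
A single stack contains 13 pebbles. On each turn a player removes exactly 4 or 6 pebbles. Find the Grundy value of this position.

Build the Grundy sequence with g(k) = mex{g(k−s) : s ∈ {4, 6}, s ≤ k}:
k:     0  1  2  3  4  5  6  7  8  9 10 11 12 13
g(k):  0  0  0  0  1  1  1  1  2  2  0  0  0  0
So g(13) = 0.

0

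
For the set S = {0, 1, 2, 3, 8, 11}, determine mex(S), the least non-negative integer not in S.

The values 0, 1, 2, 3 are all present; 4 is the first non-negative integer missing from the set.

4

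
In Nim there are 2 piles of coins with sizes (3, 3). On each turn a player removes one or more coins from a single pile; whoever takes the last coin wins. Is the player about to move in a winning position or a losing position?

Nim-sum: 3 ⊕ 3 = 0.
The nim-sum is 0, so this is a P-position: the player to move is in a losing position under optimal play.

Losing position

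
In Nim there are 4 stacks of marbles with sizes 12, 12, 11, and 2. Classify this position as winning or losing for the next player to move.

Write each in binary and XOR column by column:
  1100  (12)
  1100  (12)
  1011  (11)
  0010  (2)
  ----
  1001  (9)
The nim-sum is 9 ≠ 0, so this is an N-position: the player to move can win.

Winning position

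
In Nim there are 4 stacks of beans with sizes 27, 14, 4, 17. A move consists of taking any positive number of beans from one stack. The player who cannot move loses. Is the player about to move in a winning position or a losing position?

Losing position

In binary:
  11011  (27)
  01110  (14)
  00100  (4)
  10001  (17)
  -----
  00000  (0)
The nim-sum is 0, so this is a P-position: the player to move is in a losing position under optimal play.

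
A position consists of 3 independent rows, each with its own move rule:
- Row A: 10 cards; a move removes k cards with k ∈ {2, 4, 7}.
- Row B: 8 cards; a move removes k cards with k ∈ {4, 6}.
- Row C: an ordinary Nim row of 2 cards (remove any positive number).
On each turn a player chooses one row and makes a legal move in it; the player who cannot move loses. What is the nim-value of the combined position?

2

Grundy values for row A (subtraction set {2, 4, 7}):
g(0) = mex{} = 0
g(1) = mex{} = 0
g(2) = mex{0} = 1
g(3) = mex{0} = 1
g(4) = mex{0,1} = 2
g(5) = mex{0,1} = 2
g(6) = mex{1,2} = 0
g(7) = mex{0,1,2} = 3
g(8) = mex{0,2} = 1
g(9) = mex{1,2,3} = 0
g(10) = mex{0,1} = 2
So g(10) = 2.
Build the Grundy sequence for row B with g(k) = mex{g(k−s) : s ∈ {4, 6}, s ≤ k}:
g(0) = mex{} = 0
g(1) = mex{} = 0
g(2) = mex{} = 0
g(3) = mex{} = 0
g(4) = mex{0} = 1
g(5) = mex{0} = 1
g(6) = mex{0} = 1
g(7) = mex{0} = 1
g(8) = mex{0,1} = 2
So g(8) = 2.
Row C is a plain Nim row of size 2, so its Grundy value is 2.
By the Sprague-Grundy theorem, the Grundy value of a sum of independent games is the XOR of the component values.
Combined value = 2 XOR 2 XOR 2 = 2.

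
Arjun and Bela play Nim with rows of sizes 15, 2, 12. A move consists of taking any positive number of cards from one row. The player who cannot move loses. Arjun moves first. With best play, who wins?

Arjun wins

In binary:
  1111  (15)
  0010  (2)
  1100  (12)
  ----
  0001  (1)
The nim-sum is 1 ≠ 0, so this is an N-position: the player to move can win; Arjun has a winning move.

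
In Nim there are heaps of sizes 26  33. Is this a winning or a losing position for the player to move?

Bitwise XOR of the heap sizes:
  011010  (26)
  100001  (33)
  ------
  111011  (59)
The nim-sum is 59 ≠ 0, so this is an N-position: the player to move can win.

Winning position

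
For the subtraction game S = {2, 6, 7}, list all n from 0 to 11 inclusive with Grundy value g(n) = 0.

0, 1, 4, 5, 9

Grundy values for subtraction set {2, 6, 7}:
g(0) = mex{} = 0
g(1) = mex{} = 0
g(2) = mex{0} = 1
g(3) = mex{0} = 1
g(4) = mex{1} = 0
g(5) = mex{1} = 0
g(6) = mex{0} = 1
g(7) = mex{0} = 1
g(8) = mex{0,1} = 2
g(9) = mex{1} = 0
g(10) = mex{0,1,2} = 3
g(11) = mex{0} = 1
The P-positions (g = 0) in 0..11 are 0, 1, 4, 5, 9.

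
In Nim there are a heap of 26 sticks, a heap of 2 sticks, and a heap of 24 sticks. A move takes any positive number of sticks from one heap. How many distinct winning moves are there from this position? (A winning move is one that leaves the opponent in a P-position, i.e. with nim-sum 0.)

0

Compute the nim-sum pairwise:
26 ⊕ 2 = 24
24 ⊕ 24 = 0
The nim-sum is already 0, so every move leaves a nonzero nim-sum — there are no winning moves.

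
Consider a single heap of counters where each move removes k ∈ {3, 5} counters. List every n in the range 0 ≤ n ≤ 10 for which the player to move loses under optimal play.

0, 1, 2, 8, 9, 10

Grundy values for subtraction set {3, 5}:
k:     0  1  2  3  4  5  6  7  8  9 10
g(k):  0  0  0  1  1  1  2  2  0  0  0
The P-positions (g = 0) in 0..10 are 0, 1, 2, 8, 9, 10.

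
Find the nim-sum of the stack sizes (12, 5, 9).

Write each in binary and XOR column by column:
  1100  (12)
  0101  (5)
  1001  (9)
  ----
  0000  (0)

0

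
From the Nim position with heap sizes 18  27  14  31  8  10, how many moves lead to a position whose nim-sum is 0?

Nim-sum: 18 ^ 27 ^ 14 ^ 31 ^ 8 ^ 10 = 26.
The overall nim-sum is X = 26. A heap of size p has a winning move iff p XOR X < p (reduce it to p XOR X).
  18: 18 XOR 26 = 8 < 18 — winning move (to 8).
  27: 27 XOR 26 = 1 < 27 — winning move (to 1).
  14: 14 XOR 26 = 20 ≥ 14 — no move.
  31: 31 XOR 26 = 5 < 31 — winning move (to 5).
  8: 8 XOR 26 = 18 ≥ 8 — no move.
  10: 10 XOR 26 = 16 ≥ 10 — no move.
That gives 3 winning moves.

3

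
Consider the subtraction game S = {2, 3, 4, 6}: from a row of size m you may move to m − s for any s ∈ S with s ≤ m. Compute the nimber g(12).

2

Compute g(0), g(1), … for moves {2, 3, 4, 6}:
k:     0  1  2  3  4  5  6  7  8  9 10 11 12
g(k):  0  0  1  1  2  2  3  3  0  0  1  1  2
So g(12) = 2.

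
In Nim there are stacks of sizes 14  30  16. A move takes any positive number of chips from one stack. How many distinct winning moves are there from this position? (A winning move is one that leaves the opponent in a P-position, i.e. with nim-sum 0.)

Write each in binary and XOR column by column:
  01110  (14)
  11110  (30)
  10000  (16)
  -----
  00000  (0)
The nim-sum is already 0, so every move leaves a nonzero nim-sum — there are no winning moves.

0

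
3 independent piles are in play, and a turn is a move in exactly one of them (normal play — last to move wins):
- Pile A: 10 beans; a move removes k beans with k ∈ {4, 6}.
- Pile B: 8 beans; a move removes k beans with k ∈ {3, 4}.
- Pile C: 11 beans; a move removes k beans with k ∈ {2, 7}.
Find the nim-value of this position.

1

Build the Grundy sequence for pile A with g(k) = mex{g(k−s) : s ∈ {4, 6}, s ≤ k}:
g(0) = mex{} = 0
g(1) = mex{} = 0
g(2) = mex{} = 0
g(3) = mex{} = 0
g(4) = mex{0} = 1
g(5) = mex{0} = 1
g(6) = mex{0} = 1
g(7) = mex{0} = 1
g(8) = mex{0,1} = 2
g(9) = mex{0,1} = 2
g(10) = mex{1} = 0
So g(10) = 0.
Build the Grundy sequence for pile B with g(k) = mex{g(k−s) : s ∈ {3, 4}, s ≤ k}:
k:     0  1  2  3  4  5  6  7  8
g(k):  0  0  0  1  1  1  2  0  0
So g(8) = 0.
Grundy values for pile C (subtraction set {2, 7}):
g(0) = mex{} = 0
g(1) = mex{} = 0
g(2) = mex{0} = 1
g(3) = mex{0} = 1
g(4) = mex{1} = 0
g(5) = mex{1} = 0
g(6) = mex{0} = 1
g(7) = mex{0} = 1
g(8) = mex{0,1} = 2
g(9) = mex{1} = 0
g(10) = mex{1,2} = 0
g(11) = mex{0} = 1
So g(11) = 1.
The value of a disjunctive sum is the nim-sum of the parts.
Combined value = 0 ⊕ 0 ⊕ 1 = 1.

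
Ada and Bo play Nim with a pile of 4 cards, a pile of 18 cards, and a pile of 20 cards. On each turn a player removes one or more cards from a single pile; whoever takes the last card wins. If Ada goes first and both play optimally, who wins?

Bitwise XOR of the heap sizes:
  00100  (4)
  10010  (18)
  10100  (20)
  -----
  00010  (2)
The nim-sum is 2 ≠ 0, so this is an N-position: the player to move can win; Ada has a winning move.

Ada wins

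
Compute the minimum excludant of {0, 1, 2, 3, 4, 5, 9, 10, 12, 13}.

The values 0, 1, 2, 3, 4, 5 are all present; 6 is the first non-negative integer missing from the set.

6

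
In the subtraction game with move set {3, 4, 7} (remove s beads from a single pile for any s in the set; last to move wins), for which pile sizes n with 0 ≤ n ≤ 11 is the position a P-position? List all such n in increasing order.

0, 1, 2, 10, 11

Grundy values for subtraction set {3, 4, 7}:
g(0) = mex{} = 0
g(1) = mex{} = 0
g(2) = mex{} = 0
g(3) = mex{0} = 1
g(4) = mex{0} = 1
g(5) = mex{0} = 1
g(6) = mex{0,1} = 2
g(7) = mex{0,1} = 2
g(8) = mex{0,1} = 2
g(9) = mex{0,1,2} = 3
g(10) = mex{1,2} = 0
g(11) = mex{1,2} = 0
The P-positions (g = 0) in 0..11 are 0, 1, 2, 10, 11.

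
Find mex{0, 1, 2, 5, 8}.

3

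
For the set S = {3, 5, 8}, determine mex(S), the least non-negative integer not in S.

0

0 is not in the set, so the mex is 0.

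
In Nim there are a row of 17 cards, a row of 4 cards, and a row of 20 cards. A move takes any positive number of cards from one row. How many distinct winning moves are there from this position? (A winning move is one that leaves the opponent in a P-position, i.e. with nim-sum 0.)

Write each in binary and XOR column by column:
  10001  (17)
  00100  (4)
  10100  (20)
  -----
  00001  (1)
The overall nim-sum is X = 1. A row of size p has a winning move iff p XOR X < p (reduce it to p XOR X).
  17: 17 XOR 1 = 16 < 17 — winning move (to 16).
  4: 4 XOR 1 = 5 ≥ 4 — no move.
  20: 20 XOR 1 = 21 ≥ 20 — no move.
That gives 1 winning move.

1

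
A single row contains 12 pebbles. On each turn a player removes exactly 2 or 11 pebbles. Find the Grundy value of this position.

Grundy values for subtraction set {2, 11}:
g(0) = mex{} = 0
g(1) = mex{} = 0
g(2) = mex{0} = 1
g(3) = mex{0} = 1
g(4) = mex{1} = 0
g(5) = mex{1} = 0
g(6) = mex{0} = 1
g(7) = mex{0} = 1
g(8) = mex{1} = 0
g(9) = mex{1} = 0
g(10) = mex{0} = 1
g(11) = mex{0} = 1
g(12) = mex{0,1} = 2
So g(12) = 2.

2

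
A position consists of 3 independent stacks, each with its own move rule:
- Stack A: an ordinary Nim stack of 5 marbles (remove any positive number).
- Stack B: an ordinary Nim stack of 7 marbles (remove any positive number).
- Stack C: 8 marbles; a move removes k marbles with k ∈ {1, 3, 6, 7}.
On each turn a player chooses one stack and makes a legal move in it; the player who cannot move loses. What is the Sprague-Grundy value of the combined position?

Stack A is a plain Nim stack of size 5, so its Grundy value is 5.
Stack B is a plain Nim stack of size 7, so its Grundy value is 7.
For stack C, compute g(0), g(1), … with moves {1, 3, 6, 7}:
g(0) = mex{} = 0
g(1) = mex{0} = 1
g(2) = mex{1} = 0
g(3) = mex{0} = 1
g(4) = mex{1} = 0
g(5) = mex{0} = 1
g(6) = mex{0,1} = 2
g(7) = mex{0,1,2} = 3
g(8) = mex{0,1,3} = 2
So g(8) = 2.
By the Sprague-Grundy theorem, the Grundy value of a sum of independent games is the XOR of the component values.
Combined value = 5 XOR 7 XOR 2 = 0.

0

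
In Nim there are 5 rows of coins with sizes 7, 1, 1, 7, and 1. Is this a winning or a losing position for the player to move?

Winning position

Bitwise XOR of the heap sizes:
  111  (7)
  001  (1)
  001  (1)
  111  (7)
  001  (1)
  ---
  001  (1)
The nim-sum is 1 ≠ 0, so this is an N-position: the player to move can win.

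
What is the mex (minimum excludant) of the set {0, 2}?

0 is in the set but 1 is not, so the mex is 1.

1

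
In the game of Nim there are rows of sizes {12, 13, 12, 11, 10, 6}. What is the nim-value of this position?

10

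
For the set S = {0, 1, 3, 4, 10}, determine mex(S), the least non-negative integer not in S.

2

The values 0, 1 are all present; 2 is the first non-negative integer missing from the set.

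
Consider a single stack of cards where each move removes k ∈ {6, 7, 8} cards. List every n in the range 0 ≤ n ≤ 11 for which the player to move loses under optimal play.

0, 1, 2, 3, 4, 5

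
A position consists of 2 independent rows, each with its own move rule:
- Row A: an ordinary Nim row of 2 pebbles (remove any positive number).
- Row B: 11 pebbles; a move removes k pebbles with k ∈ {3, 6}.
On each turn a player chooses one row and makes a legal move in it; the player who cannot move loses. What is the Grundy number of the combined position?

2

Row A is a plain Nim row of size 2, so its Grundy value is 2.
For row B, compute g(0), g(1), … with moves {3, 6}:
g(0) = mex{} = 0
g(1) = mex{} = 0
g(2) = mex{} = 0
g(3) = mex{0} = 1
g(4) = mex{0} = 1
g(5) = mex{0} = 1
g(6) = mex{0,1} = 2
g(7) = mex{0,1} = 2
g(8) = mex{0,1} = 2
g(9) = mex{1,2} = 0
g(10) = mex{1,2} = 0
g(11) = mex{1,2} = 0
So g(11) = 0.
The value of a disjunctive sum is the nim-sum of the parts.
Combined value = 2 ⊕ 0 = 2.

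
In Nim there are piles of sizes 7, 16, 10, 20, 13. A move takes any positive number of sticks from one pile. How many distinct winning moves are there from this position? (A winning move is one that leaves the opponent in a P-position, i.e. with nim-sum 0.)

3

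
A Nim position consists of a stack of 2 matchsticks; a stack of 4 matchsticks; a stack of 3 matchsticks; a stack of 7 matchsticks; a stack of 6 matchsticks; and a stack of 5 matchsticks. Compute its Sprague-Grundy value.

Nim-sum: 2 ^ 4 ^ 3 ^ 7 ^ 6 ^ 5 = 1.

1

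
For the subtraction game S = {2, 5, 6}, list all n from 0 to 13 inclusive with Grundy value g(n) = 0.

Compute g(0), g(1), … for moves {2, 5, 6}:
g(0) = mex{} = 0
g(1) = mex{} = 0
g(2) = mex{0} = 1
g(3) = mex{0} = 1
g(4) = mex{1} = 0
g(5) = mex{0,1} = 2
g(6) = mex{0} = 1
g(7) = mex{0,1,2} = 3
g(8) = mex{1} = 0
g(9) = mex{0,1,3} = 2
g(10) = mex{0,2} = 1
g(11) = mex{1,2} = 0
g(12) = mex{1,3} = 0
g(13) = mex{0,3} = 1
The P-positions (g = 0) in 0..13 are 0, 1, 4, 8, 11, 12.

0, 1, 4, 8, 11, 12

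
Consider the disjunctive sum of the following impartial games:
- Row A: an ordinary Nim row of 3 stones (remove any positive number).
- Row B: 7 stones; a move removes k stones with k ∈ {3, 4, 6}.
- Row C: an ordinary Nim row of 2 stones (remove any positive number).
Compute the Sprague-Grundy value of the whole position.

Row A is a plain Nim row of size 3, so its Grundy value is 3.
Grundy values for row B (subtraction set {3, 4, 6}):
k:     0  1  2  3  4  5  6  7
g(k):  0  0  0  1  1  1  2  2
So g(7) = 2.
Row C is a plain Nim row of size 2, so its Grundy value is 2.
The value of a disjunctive sum is the nim-sum of the parts.
Combined value = 3 ⊕ 2 ⊕ 2 = 3.

3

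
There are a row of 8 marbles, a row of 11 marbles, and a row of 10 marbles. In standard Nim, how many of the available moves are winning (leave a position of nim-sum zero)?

3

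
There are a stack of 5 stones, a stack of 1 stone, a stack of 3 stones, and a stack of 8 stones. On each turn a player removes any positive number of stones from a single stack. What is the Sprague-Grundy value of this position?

Nim-sum: 5 ^ 1 ^ 3 ^ 8 = 15.

15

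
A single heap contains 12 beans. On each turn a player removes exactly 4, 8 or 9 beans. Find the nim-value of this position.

Compute g(0), g(1), … for moves {4, 8, 9}:
k:     0  1  2  3  4  5  6  7  8  9 10 11 12
g(k):  0  0  0  0  1  1  1  1  2  2  2  2  3
So g(12) = 3.

3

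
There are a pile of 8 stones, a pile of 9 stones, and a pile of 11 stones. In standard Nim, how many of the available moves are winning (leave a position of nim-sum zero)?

3

Nim-sum: 8 XOR 9 XOR 11 = 10.
The overall nim-sum is X = 10. A pile of size p has a winning move iff p XOR X < p (reduce it to p XOR X).
  8: 8 XOR 10 = 2 < 8 — winning move (to 2).
  9: 9 XOR 10 = 3 < 9 — winning move (to 3).
  11: 11 XOR 10 = 1 < 11 — winning move (to 1).
That gives 3 winning moves.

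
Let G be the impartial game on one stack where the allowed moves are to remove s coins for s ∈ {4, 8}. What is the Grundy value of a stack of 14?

Build the Grundy sequence with g(k) = mex{g(k−s) : s ∈ {4, 8}, s ≤ k}:
g(0) = mex{} = 0
g(1) = mex{} = 0
g(2) = mex{} = 0
g(3) = mex{} = 0
g(4) = mex{0} = 1
g(5) = mex{0} = 1
g(6) = mex{0} = 1
g(7) = mex{0} = 1
g(8) = mex{0,1} = 2
g(9) = mex{0,1} = 2
g(10) = mex{0,1} = 2
g(11) = mex{0,1} = 2
g(12) = mex{1,2} = 0
g(13) = mex{1,2} = 0
g(14) = mex{1,2} = 0
So g(14) = 0.

0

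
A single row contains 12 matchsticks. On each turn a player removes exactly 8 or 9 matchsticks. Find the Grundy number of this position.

Compute g(0), g(1), … for moves {8, 9}:
g(0) = mex{} = 0
g(1) = mex{} = 0
g(2) = mex{} = 0
g(3) = mex{} = 0
g(4) = mex{} = 0
g(5) = mex{} = 0
g(6) = mex{} = 0
g(7) = mex{} = 0
g(8) = mex{0} = 1
g(9) = mex{0} = 1
g(10) = mex{0} = 1
g(11) = mex{0} = 1
g(12) = mex{0} = 1
So g(12) = 1.

1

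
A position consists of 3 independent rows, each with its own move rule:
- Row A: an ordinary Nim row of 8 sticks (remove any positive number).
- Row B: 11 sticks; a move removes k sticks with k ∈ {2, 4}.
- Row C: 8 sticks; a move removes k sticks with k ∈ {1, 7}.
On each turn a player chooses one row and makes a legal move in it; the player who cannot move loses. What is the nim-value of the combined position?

10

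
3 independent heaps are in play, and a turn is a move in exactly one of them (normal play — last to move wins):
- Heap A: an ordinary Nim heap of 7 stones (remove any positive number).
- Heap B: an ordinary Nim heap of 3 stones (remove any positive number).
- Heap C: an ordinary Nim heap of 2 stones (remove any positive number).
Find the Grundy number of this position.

Heap A is a plain Nim heap of size 7, so its Grundy value is 7.
Heap B is a plain Nim heap of size 3, so its Grundy value is 3.
Heap C is a plain Nim heap of size 2, so its Grundy value is 2.
The value of a disjunctive sum is the nim-sum of the parts.
Combined value = 7 XOR 3 XOR 2 = 6.

6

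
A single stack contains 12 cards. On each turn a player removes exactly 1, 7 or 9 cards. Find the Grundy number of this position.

Compute g(0), g(1), … for moves {1, 7, 9}:
g(0) = mex{} = 0
g(1) = mex{0} = 1
g(2) = mex{1} = 0
g(3) = mex{0} = 1
g(4) = mex{1} = 0
g(5) = mex{0} = 1
g(6) = mex{1} = 0
g(7) = mex{0} = 1
g(8) = mex{1} = 0
g(9) = mex{0} = 1
g(10) = mex{1} = 0
g(11) = mex{0} = 1
g(12) = mex{1} = 0
So g(12) = 0.

0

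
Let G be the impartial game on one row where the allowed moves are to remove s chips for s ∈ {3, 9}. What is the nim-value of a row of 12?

0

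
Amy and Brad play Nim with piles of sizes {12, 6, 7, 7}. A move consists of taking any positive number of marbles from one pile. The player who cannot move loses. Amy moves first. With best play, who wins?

Nim-sum: 12 ^ 6 ^ 7 ^ 7 = 10.
The nim-sum is 10 ≠ 0, so this is an N-position: the player to move can win; Amy has a winning move.

Amy wins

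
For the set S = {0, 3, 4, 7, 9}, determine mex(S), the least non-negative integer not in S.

0 is in the set but 1 is not, so the mex is 1.

1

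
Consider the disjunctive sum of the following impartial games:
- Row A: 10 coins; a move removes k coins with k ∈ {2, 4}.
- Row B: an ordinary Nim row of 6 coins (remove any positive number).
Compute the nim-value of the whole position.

4

For row A, compute g(0), g(1), … with moves {2, 4}:
k:     0  1  2  3  4  5  6  7  8  9 10
g(k):  0  0  1  1  2  2  0  0  1  1  2
So g(10) = 2.
Row B is a plain Nim row of size 6, so its Grundy value is 6.
By the Sprague-Grundy theorem, the Grundy value of a sum of independent games is the XOR of the component values.
Combined value = 2 ⊕ 6 = 4.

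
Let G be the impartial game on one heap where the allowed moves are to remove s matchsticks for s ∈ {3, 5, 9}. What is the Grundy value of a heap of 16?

0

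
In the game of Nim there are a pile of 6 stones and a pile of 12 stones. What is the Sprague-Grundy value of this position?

10

Nim-sum: 6 ^ 12 = 10.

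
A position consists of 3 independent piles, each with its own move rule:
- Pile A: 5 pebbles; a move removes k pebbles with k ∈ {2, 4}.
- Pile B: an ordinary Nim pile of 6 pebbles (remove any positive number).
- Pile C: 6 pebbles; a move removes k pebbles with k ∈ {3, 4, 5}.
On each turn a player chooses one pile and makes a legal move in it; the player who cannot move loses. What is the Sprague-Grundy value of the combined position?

For pile A, compute g(0), g(1), … with moves {2, 4}:
g(0) = mex{} = 0
g(1) = mex{} = 0
g(2) = mex{0} = 1
g(3) = mex{0} = 1
g(4) = mex{0,1} = 2
g(5) = mex{0,1} = 2
So g(5) = 2.
Pile B is a plain Nim pile of size 6, so its Grundy value is 6.
Grundy values for pile C (subtraction set {3, 4, 5}):
g(0) = mex{} = 0
g(1) = mex{} = 0
g(2) = mex{} = 0
g(3) = mex{0} = 1
g(4) = mex{0} = 1
g(5) = mex{0} = 1
g(6) = mex{0,1} = 2
So g(6) = 2.
The value of a disjunctive sum is the nim-sum of the parts.
Combined value = 2 ⊕ 6 ⊕ 2 = 6.

6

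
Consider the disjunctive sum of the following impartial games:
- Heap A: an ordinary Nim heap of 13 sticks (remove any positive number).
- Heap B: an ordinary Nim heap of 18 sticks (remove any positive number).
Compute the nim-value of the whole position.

31

Heap A is a plain Nim heap of size 13, so its Grundy value is 13.
Heap B is a plain Nim heap of size 18, so its Grundy value is 18.
The value of a disjunctive sum is the nim-sum of the parts.
Combined value = 13 ⊕ 18 = 31.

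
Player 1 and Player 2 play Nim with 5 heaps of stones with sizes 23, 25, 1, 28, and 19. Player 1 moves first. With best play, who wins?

Player 2 wins

Compute the nim-sum pairwise:
23 XOR 25 = 14
14 XOR 1 = 15
15 XOR 28 = 19
19 XOR 19 = 0
The nim-sum is 0, so this is a P-position: the player to move is in a losing position under optimal play; Player 1 is about to move from it and so loses — Player 2 wins.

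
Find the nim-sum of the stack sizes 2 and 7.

In binary:
  010  (2)
  111  (7)
  ---
  101  (5)

5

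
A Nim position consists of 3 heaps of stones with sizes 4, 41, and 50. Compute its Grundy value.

31

Compute the nim-sum pairwise:
4 ⊕ 41 = 45
45 ⊕ 50 = 31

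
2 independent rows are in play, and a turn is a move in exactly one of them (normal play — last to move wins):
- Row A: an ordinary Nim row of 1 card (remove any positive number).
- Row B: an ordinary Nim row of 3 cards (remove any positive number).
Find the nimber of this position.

Row A is a plain Nim row of size 1, so its Grundy value is 1.
Row B is a plain Nim row of size 3, so its Grundy value is 3.
By the Sprague-Grundy theorem, the Grundy value of a sum of independent games is the XOR of the component values.
Combined value = 1 ⊕ 3 = 2.

2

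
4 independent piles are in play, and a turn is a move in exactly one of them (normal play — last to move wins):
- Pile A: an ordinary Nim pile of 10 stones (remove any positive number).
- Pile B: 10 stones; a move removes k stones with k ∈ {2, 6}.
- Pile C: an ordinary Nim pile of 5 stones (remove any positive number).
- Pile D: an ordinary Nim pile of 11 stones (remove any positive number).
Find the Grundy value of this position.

5

Pile A is a plain Nim pile of size 10, so its Grundy value is 10.
Grundy values for pile B (subtraction set {2, 6}):
k:     0  1  2  3  4  5  6  7  8  9 10
g(k):  0  0  1  1  0  0  1  1  0  0  1
So g(10) = 1.
Pile C is a plain Nim pile of size 5, so its Grundy value is 5.
Pile D is a plain Nim pile of size 11, so its Grundy value is 11.
The value of a disjunctive sum is the nim-sum of the parts.
Combined value = 10 XOR 1 XOR 5 XOR 11 = 5.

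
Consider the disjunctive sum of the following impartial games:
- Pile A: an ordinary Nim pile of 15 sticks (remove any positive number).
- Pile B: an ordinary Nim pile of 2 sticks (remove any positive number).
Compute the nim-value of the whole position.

13

Pile A is a plain Nim pile of size 15, so its Grundy value is 15.
Pile B is a plain Nim pile of size 2, so its Grundy value is 2.
By the Sprague-Grundy theorem, the Grundy value of a sum of independent games is the XOR of the component values.
Combined value = 15 ⊕ 2 = 13.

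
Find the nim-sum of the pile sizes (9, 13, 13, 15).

Compute the nim-sum pairwise:
9 ^ 13 = 4
4 ^ 13 = 9
9 ^ 15 = 6

6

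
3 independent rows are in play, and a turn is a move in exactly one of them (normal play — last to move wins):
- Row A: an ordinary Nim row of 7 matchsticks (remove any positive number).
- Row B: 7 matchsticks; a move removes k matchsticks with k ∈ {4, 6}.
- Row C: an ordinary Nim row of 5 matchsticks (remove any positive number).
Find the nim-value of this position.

Row A is a plain Nim row of size 7, so its Grundy value is 7.
Build the Grundy sequence for row B with g(k) = mex{g(k−s) : s ∈ {4, 6}, s ≤ k}:
k:     0  1  2  3  4  5  6  7
g(k):  0  0  0  0  1  1  1  1
So g(7) = 1.
Row C is a plain Nim row of size 5, so its Grundy value is 5.
By the Sprague-Grundy theorem, the Grundy value of a sum of independent games is the XOR of the component values.
Combined value = 7 XOR 1 XOR 5 = 3.

3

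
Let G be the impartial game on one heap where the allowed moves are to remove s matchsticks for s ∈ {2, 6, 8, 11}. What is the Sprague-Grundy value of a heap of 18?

Build the Grundy sequence with g(k) = mex{g(k−s) : s ∈ {2, 6, 8, 11}, s ≤ k}:
k:     0  1  2  3  4  5  6  7  8  9 10 11 12 13 14 15 16 17 18
g(k):  0  0  1  1  0  0  1  1  2  2  3  3  2  2  0  3  1  0  0
So g(18) = 0.

0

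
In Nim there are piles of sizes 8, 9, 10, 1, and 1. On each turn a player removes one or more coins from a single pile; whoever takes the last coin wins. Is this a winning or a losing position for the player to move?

Winning position

Nim-sum: 8 ⊕ 9 ⊕ 10 ⊕ 1 ⊕ 1 = 11.
The nim-sum is 11 ≠ 0, so this is an N-position: the player to move can win.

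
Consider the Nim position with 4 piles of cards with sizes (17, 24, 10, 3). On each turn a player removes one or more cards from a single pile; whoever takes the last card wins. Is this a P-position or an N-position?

P-position

Bitwise XOR of the heap sizes:
  10001  (17)
  11000  (24)
  01010  (10)
  00011  (3)
  -----
  00000  (0)
The nim-sum is 0, so this is a P-position: the player to move is in a losing position under optimal play.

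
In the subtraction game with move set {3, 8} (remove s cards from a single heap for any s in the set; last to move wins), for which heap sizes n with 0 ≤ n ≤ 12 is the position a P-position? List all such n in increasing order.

0, 1, 2, 6, 7, 11, 12

Grundy values for subtraction set {3, 8}:
k:     0  1  2  3  4  5  6  7  8  9 10 11 12
g(k):  0  0  0  1  1  1  0  0  2  1  1  0  0
The P-positions (g = 0) in 0..12 are 0, 1, 2, 6, 7, 11, 12.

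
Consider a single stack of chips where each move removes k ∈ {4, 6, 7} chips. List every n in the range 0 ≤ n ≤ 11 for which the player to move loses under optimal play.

0, 1, 2, 3, 11

Build the Grundy sequence with g(k) = mex{g(k−s) : s ∈ {4, 6, 7}, s ≤ k}:
g(0) = mex{} = 0
g(1) = mex{} = 0
g(2) = mex{} = 0
g(3) = mex{} = 0
g(4) = mex{0} = 1
g(5) = mex{0} = 1
g(6) = mex{0} = 1
g(7) = mex{0} = 1
g(8) = mex{0,1} = 2
g(9) = mex{0,1} = 2
g(10) = mex{0,1} = 2
g(11) = mex{1} = 0
The P-positions (g = 0) in 0..11 are 0, 1, 2, 3, 11.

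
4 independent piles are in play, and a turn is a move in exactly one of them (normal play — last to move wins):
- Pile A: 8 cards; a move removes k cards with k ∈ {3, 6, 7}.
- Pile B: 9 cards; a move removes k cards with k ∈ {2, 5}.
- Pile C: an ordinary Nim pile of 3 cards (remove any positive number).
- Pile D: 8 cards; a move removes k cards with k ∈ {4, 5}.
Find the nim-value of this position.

Grundy values for pile A (subtraction set {3, 6, 7}):
k:     0  1  2  3  4  5  6  7  8
g(k):  0  0  0  1  1  1  2  2  2
So g(8) = 2.
For pile B, compute g(0), g(1), … with moves {2, 5}:
k:     0  1  2  3  4  5  6  7  8  9
g(k):  0  0  1  1  0  2  1  0  0  1
So g(9) = 1.
Pile C is a plain Nim pile of size 3, so its Grundy value is 3.
Build the Grundy sequence for pile D with g(k) = mex{g(k−s) : s ∈ {4, 5}, s ≤ k}:
g(0) = mex{} = 0
g(1) = mex{} = 0
g(2) = mex{} = 0
g(3) = mex{} = 0
g(4) = mex{0} = 1
g(5) = mex{0} = 1
g(6) = mex{0} = 1
g(7) = mex{0} = 1
g(8) = mex{0,1} = 2
So g(8) = 2.
By the Sprague-Grundy theorem, the Grundy value of a sum of independent games is the XOR of the component values.
Combined value = 2 ⊕ 1 ⊕ 3 ⊕ 2 = 2.

2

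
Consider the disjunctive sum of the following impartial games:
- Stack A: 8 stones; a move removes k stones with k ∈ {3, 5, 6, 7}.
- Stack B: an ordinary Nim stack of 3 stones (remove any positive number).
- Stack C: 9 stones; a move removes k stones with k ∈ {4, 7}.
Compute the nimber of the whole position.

3

For stack A, compute g(0), g(1), … with moves {3, 5, 6, 7}:
g(0) = mex{} = 0
g(1) = mex{} = 0
g(2) = mex{} = 0
g(3) = mex{0} = 1
g(4) = mex{0} = 1
g(5) = mex{0} = 1
g(6) = mex{0,1} = 2
g(7) = mex{0,1} = 2
g(8) = mex{0,1} = 2
So g(8) = 2.
Stack B is a plain Nim stack of size 3, so its Grundy value is 3.
Build the Grundy sequence for stack C with g(k) = mex{g(k−s) : s ∈ {4, 7}, s ≤ k}:
k:     0  1  2  3  4  5  6  7  8  9
g(k):  0  0  0  0  1  1  1  1  2  2
So g(9) = 2.
The value of a disjunctive sum is the nim-sum of the parts.
Combined value = 2 ⊕ 3 ⊕ 2 = 3.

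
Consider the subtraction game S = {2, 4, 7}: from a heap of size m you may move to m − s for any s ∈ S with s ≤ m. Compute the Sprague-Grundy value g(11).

1

Build the Grundy sequence with g(k) = mex{g(k−s) : s ∈ {2, 4, 7}, s ≤ k}:
k:     0  1  2  3  4  5  6  7  8  9 10 11
g(k):  0  0  1  1  2  2  0  3  1  0  2  1
So g(11) = 1.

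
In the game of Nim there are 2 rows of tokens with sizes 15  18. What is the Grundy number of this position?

29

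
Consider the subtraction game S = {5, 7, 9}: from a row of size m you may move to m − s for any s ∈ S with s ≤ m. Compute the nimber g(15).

Build the Grundy sequence with g(k) = mex{g(k−s) : s ∈ {5, 7, 9}, s ≤ k}:
k:     0  1  2  3  4  5  6  7  8  9 10 11 12 13 14 15
g(k):  0  0  0  0  0  1  1  1  1  1  2  2  2  2  0  0
So g(15) = 0.

0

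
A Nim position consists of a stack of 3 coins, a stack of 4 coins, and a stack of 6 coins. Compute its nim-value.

1

Nim-sum: 3 ⊕ 4 ⊕ 6 = 1.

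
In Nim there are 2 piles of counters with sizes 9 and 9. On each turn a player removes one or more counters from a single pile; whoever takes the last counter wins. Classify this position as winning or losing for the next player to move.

Losing position

Compute the nim-sum pairwise:
9 ^ 9 = 0
The nim-sum is 0, so this is a P-position: the player to move is in a losing position under optimal play.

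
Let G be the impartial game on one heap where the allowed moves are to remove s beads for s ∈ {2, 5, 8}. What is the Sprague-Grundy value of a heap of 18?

Build the Grundy sequence with g(k) = mex{g(k−s) : s ∈ {2, 5, 8}, s ≤ k}:
k:     0  1  2  3  4  5  6  7  8  9 10 11 12 13 14 15 16 17 18
g(k):  0  0  1  1  0  2  1  0  2  1  0  0  1  1  0  2  1  0  2
So g(18) = 2.

2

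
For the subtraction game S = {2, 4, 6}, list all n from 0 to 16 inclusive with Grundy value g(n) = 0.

0, 1, 8, 9, 16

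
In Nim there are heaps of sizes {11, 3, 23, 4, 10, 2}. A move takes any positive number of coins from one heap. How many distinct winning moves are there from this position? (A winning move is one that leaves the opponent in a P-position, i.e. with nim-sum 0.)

1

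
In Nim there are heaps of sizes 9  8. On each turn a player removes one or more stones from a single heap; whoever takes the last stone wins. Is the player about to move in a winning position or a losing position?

Winning position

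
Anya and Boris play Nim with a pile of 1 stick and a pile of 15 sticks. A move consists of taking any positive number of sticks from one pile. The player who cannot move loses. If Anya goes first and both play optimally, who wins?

Nim-sum: 1 XOR 15 = 14.
The nim-sum is 14 ≠ 0, so this is an N-position: the player to move can win; Anya has a winning move.

Anya wins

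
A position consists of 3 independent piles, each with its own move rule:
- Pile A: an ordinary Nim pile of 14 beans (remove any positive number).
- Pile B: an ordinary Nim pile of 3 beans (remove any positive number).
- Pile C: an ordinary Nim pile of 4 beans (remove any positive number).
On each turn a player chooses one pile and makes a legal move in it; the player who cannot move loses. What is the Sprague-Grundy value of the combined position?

Pile A is a plain Nim pile of size 14, so its Grundy value is 14.
Pile B is a plain Nim pile of size 3, so its Grundy value is 3.
Pile C is a plain Nim pile of size 4, so its Grundy value is 4.
By the Sprague-Grundy theorem, the Grundy value of a sum of independent games is the XOR of the component values.
Combined value = 14 XOR 3 XOR 4 = 9.

9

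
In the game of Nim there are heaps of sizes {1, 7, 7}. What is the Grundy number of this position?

Nim-sum: 1 ^ 7 ^ 7 = 1.

1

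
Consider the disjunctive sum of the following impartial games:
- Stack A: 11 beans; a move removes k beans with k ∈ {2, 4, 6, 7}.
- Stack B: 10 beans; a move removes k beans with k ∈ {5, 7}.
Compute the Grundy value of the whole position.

3

Build the Grundy sequence for stack A with g(k) = mex{g(k−s) : s ∈ {2, 4, 6, 7}, s ≤ k}:
k:     0  1  2  3  4  5  6  7  8  9 10 11
g(k):  0  0  1  1  2  2  3  3  4  0  0  1
So g(11) = 1.
Build the Grundy sequence for stack B with g(k) = mex{g(k−s) : s ∈ {5, 7}, s ≤ k}:
g(0) = mex{} = 0
g(1) = mex{} = 0
g(2) = mex{} = 0
g(3) = mex{} = 0
g(4) = mex{} = 0
g(5) = mex{0} = 1
g(6) = mex{0} = 1
g(7) = mex{0} = 1
g(8) = mex{0} = 1
g(9) = mex{0} = 1
g(10) = mex{0,1} = 2
So g(10) = 2.
The value of a disjunctive sum is the nim-sum of the parts.
Combined value = 1 ⊕ 2 = 3.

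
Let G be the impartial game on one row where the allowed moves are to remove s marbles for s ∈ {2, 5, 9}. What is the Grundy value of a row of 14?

Grundy values for subtraction set {2, 5, 9}:
g(0) = mex{} = 0
g(1) = mex{} = 0
g(2) = mex{0} = 1
g(3) = mex{0} = 1
g(4) = mex{1} = 0
g(5) = mex{0,1} = 2
g(6) = mex{0} = 1
g(7) = mex{1,2} = 0
g(8) = mex{1} = 0
g(9) = mex{0} = 1
g(10) = mex{0,2} = 1
g(11) = mex{1} = 0
g(12) = mex{0,1} = 2
g(13) = mex{0} = 1
g(14) = mex{1,2} = 0
So g(14) = 0.

0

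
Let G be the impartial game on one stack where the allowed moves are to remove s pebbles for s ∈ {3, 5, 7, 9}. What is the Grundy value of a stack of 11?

3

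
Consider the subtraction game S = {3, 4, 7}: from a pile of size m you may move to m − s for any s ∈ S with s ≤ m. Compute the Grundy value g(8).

2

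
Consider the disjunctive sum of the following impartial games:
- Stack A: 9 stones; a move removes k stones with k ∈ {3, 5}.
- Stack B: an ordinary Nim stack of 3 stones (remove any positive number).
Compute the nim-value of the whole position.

Build the Grundy sequence for stack A with g(k) = mex{g(k−s) : s ∈ {3, 5}, s ≤ k}:
k:     0  1  2  3  4  5  6  7  8  9
g(k):  0  0  0  1  1  1  2  2  0  0
So g(9) = 0.
Stack B is a plain Nim stack of size 3, so its Grundy value is 3.
By the Sprague-Grundy theorem, the Grundy value of a sum of independent games is the XOR of the component values.
Combined value = 0 XOR 3 = 3.

3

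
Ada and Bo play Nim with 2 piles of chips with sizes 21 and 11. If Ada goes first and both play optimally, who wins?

Ada wins

Nim-sum: 21 XOR 11 = 30.
The nim-sum is 30 ≠ 0, so this is an N-position: the player to move can win; Ada has a winning move.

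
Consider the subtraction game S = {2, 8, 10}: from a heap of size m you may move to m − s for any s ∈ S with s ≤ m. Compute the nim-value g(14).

3

Compute g(0), g(1), … for moves {2, 8, 10}:
g(0) = mex{} = 0
g(1) = mex{} = 0
g(2) = mex{0} = 1
g(3) = mex{0} = 1
g(4) = mex{1} = 0
g(5) = mex{1} = 0
g(6) = mex{0} = 1
g(7) = mex{0} = 1
g(8) = mex{0,1} = 2
g(9) = mex{0,1} = 2
g(10) = mex{0,1,2} = 3
g(11) = mex{0,1,2} = 3
g(12) = mex{0,1,3} = 2
g(13) = mex{0,1,3} = 2
g(14) = mex{0,1,2} = 3
So g(14) = 3.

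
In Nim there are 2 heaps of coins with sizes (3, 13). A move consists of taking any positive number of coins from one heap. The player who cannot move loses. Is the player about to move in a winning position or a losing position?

Nim-sum: 3 ⊕ 13 = 14.
The nim-sum is 14 ≠ 0, so this is an N-position: the player to move can win.

Winning position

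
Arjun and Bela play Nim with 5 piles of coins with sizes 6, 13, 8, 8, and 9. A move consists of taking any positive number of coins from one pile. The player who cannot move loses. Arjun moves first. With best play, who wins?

Arjun wins

Write each in binary and XOR column by column:
  0110  (6)
  1101  (13)
  1000  (8)
  1000  (8)
  1001  (9)
  ----
  0010  (2)
The nim-sum is 2 ≠ 0, so this is an N-position: the player to move can win; Arjun has a winning move.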